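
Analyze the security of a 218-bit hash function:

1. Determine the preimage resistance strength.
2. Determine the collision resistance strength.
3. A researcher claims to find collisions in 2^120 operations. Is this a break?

Step 1: Preimage resistance requires brute-force of 2^218 operations.
Step 2: Collision resistance (birthday bound) = 2^(218/2) = 2^109.
Step 3: The claimed attack costs 2^120 operations.
Step 4: Since 2^120 >= 2^109, the claimed attack is no faster than the generic birthday attack, so this does not break collision resistance.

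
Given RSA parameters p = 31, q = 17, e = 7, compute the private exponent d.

Step 1: n = 31 * 17 = 527.
Step 2: phi(n) = 30 * 16 = 480.
Step 3: Find d such that 7 * d = 1 (mod 480).
Step 4: d = 7^(-1) mod 480 = 343.
Verification: 7 * 343 = 2401 = 5 * 480 + 1.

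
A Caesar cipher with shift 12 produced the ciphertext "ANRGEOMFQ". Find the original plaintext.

Step 1: Reverse the shift by subtracting 12 from each letter position.
  A (position 0) -> position (0-12) mod 26 = 14 -> O
  N (position 13) -> position (13-12) mod 26 = 1 -> B
  R (position 17) -> position (17-12) mod 26 = 5 -> F
  G (position 6) -> position (6-12) mod 26 = 20 -> U
  E (position 4) -> position (4-12) mod 26 = 18 -> S
  O (position 14) -> position (14-12) mod 26 = 2 -> C
  M (position 12) -> position (12-12) mod 26 = 0 -> A
  F (position 5) -> position (5-12) mod 26 = 19 -> T
  Q (position 16) -> position (16-12) mod 26 = 4 -> E
Decrypted message: OBFUSCATE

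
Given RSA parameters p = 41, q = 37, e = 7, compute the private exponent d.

Step 1: n = 41 * 37 = 1517.
Step 2: phi(n) = 40 * 36 = 1440.
Step 3: Find d such that 7 * d = 1 (mod 1440).
Step 4: d = 7^(-1) mod 1440 = 823.
Verification: 7 * 823 = 5761 = 4 * 1440 + 1.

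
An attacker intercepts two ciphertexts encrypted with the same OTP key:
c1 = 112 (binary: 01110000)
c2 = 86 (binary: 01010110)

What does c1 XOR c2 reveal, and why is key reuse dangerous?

Step 1: c1 XOR c2 = (m1 XOR k) XOR (m2 XOR k).
Step 2: By XOR associativity/commutativity: = m1 XOR m2 XOR k XOR k = m1 XOR m2.
Step 3: 01110000 XOR 01010110 = 00100110 = 38.
Step 4: The key cancels out! An attacker learns m1 XOR m2 = 38, revealing the relationship between plaintexts.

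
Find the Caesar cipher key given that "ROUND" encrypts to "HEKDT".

Step 1: Compare first letters: R (position 17) -> H (position 7).
Step 2: Shift = (7 - 17) mod 26 = 16.
The shift value is 16.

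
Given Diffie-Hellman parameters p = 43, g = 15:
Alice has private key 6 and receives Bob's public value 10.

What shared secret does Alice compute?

Step 1: s = B^a mod p = 10^6 mod 43.
  10^1 mod 43 = 10
  10^2 mod 43 = (10 * 10) mod 43 = 14
  10^3 mod 43 = (14 * 10) mod 43 = 11
  10^4 mod 43 = (11 * 10) mod 43 = 24
  10^5 mod 43 = (24 * 10) mod 43 = 25
  10^6 mod 43 = (25 * 10) mod 43 = 35
Result: shared secret = 35.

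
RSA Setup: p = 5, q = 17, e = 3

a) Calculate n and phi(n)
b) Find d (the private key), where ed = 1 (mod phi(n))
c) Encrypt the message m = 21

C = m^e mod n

Step 1: n = 5 * 17 = 85.
Step 2: phi(n) = (5-1)(17-1) = 4 * 16 = 64.
Step 3: Find d = 3^(-1) mod 64 = 43.
  Verify: 3 * 43 = 129 = 1 (mod 64).
Step 4: C = 21^3 mod 85 = 81.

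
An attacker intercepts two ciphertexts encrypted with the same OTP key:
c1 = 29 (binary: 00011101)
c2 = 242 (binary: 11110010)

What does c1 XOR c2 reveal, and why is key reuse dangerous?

Step 1: c1 XOR c2 = (m1 XOR k) XOR (m2 XOR k).
Step 2: By XOR associativity/commutativity: = m1 XOR m2 XOR k XOR k = m1 XOR m2.
Step 3: 00011101 XOR 11110010 = 11101111 = 239.
Step 4: The key cancels out! An attacker learns m1 XOR m2 = 239, revealing the relationship between plaintexts.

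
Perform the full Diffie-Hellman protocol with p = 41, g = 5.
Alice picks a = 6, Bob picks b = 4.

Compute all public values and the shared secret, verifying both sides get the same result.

Step 1: A = g^a mod p = 5^6 mod 41 = 4.
Step 2: B = g^b mod p = 5^4 mod 41 = 10.
Step 3: Alice computes s = B^a mod p = 10^6 mod 41 = 10.
Step 4: Bob computes s = A^b mod p = 4^4 mod 41 = 10.
Both sides agree: shared secret = 10.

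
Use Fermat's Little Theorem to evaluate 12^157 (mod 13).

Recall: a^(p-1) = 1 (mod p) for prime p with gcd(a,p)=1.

Step 1: Since 13 is prime, by Fermat's Little Theorem: 12^12 = 1 (mod 13).
Step 2: Reduce exponent: 157 mod 12 = 1.
Step 3: So 12^157 = 12^1 (mod 13).
Step 4: 12^1 mod 13 = 12.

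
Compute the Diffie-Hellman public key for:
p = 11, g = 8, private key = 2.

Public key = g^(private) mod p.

Step 1: A = g^a mod p = 8^2 mod 11.
  8^1 mod 11 = 8
  8^2 mod 11 = (8 * 8) mod 11 = 9
Result: A = 9.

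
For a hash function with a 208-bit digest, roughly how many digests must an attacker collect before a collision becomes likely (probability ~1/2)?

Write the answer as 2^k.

Step 1: The birthday paradox gives collision probability ~50% after sqrt(2^n) = 2^(n/2) hashes.
Step 2: For 208-bit output: 2^(208/2) = 2^104.
Step 3: Approximately 2^104 hash computations needed.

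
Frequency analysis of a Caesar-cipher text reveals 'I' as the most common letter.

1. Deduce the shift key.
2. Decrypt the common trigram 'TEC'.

Step 1: In English, 'E' is the most frequent letter (12.7%).
Step 2: The most frequent ciphertext letter is 'I' (position 8).
Step 3: Shift = (8 - 4) mod 26 = 4.
Step 4: Decrypt 'TEC' by shifting back 4:
  T -> P
  E -> A
  C -> Y
Step 5: 'TEC' decrypts to 'PAY'.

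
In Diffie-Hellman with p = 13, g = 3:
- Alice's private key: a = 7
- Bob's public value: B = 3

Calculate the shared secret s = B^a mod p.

Step 1: s = B^a mod p = 3^7 mod 13.
  3^1 mod 13 = 3
  3^2 mod 13 = (3 * 3) mod 13 = 9
  3^3 mod 13 = (9 * 3) mod 13 = 1
  3^4 mod 13 = (1 * 3) mod 13 = 3
  3^5 mod 13 = (3 * 3) mod 13 = 9
  3^6 mod 13 = (9 * 3) mod 13 = 1
  3^7 mod 13 = (1 * 3) mod 13 = 3
Result: shared secret = 3.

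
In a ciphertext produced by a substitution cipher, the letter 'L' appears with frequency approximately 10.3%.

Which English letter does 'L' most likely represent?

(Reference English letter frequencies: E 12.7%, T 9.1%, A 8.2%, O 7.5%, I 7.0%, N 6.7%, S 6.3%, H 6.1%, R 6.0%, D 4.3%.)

Step 1: The observed frequency is 10.3%.
Step 2: Compare with English frequencies:
  E: 12.7% (difference: 2.4%)
  T: 9.1% (difference: 1.2%) <-- closest
  A: 8.2% (difference: 2.1%)
  O: 7.5% (difference: 2.8%)
  I: 7.0% (difference: 3.3%)
  N: 6.7% (difference: 3.6%)
  S: 6.3% (difference: 4.0%)
  H: 6.1% (difference: 4.2%)
  R: 6.0% (difference: 4.3%)
  D: 4.3% (difference: 6.0%)
Step 3: 'L' most likely represents 'T' (frequency 9.1%).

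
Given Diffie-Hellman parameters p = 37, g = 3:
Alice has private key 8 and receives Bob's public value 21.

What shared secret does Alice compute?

Step 1: s = B^a mod p = 21^8 mod 37.
  21^1 mod 37 = 21
  21^2 mod 37 = (21 * 21) mod 37 = 34
  21^3 mod 37 = (34 * 21) mod 37 = 11
  21^4 mod 37 = (11 * 21) mod 37 = 9
  21^5 mod 37 = (9 * 21) mod 37 = 4
  21^6 mod 37 = (4 * 21) mod 37 = 10
  21^7 mod 37 = (10 * 21) mod 37 = 25
  21^8 mod 37 = (25 * 21) mod 37 = 7
Result: shared secret = 7.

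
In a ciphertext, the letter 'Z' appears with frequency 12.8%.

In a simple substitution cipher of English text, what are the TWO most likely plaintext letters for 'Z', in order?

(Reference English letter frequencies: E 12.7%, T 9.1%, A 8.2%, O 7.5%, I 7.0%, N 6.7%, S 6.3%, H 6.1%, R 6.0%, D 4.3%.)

Step 1: Observed frequency of 'Z' is 12.8%.
Step 2: Compute distances to each reference frequency and sort:
  E (12.7%): difference = 0.1% <-- BEST
  T (9.1%): difference = 3.7% <-- RUNNER-UP
  A (8.2%): difference = 4.6%
  O (7.5%): difference = 5.3%
  I (7.0%): difference = 5.8%
Step 3: Most likely is 'E' (12.7%, diff 0.1%); second most likely is 'T' (9.1%, diff 3.7%).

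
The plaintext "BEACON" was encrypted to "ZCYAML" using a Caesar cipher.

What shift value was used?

Step 1: Compare first letters: B (position 1) -> Z (position 25).
Step 2: Shift = (25 - 1) mod 26 = 24.
The shift value is 24.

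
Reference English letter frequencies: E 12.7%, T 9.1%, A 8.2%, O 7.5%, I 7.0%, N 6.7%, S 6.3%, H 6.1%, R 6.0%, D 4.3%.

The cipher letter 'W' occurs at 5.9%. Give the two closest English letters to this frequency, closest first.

Step 1: Observed frequency of 'W' is 5.9%.
Step 2: Compute distances to each reference frequency and sort:
  R (6.0%): difference = 0.1% <-- BEST
  H (6.1%): difference = 0.2% <-- RUNNER-UP
  S (6.3%): difference = 0.4%
  N (6.7%): difference = 0.8%
  I (7.0%): difference = 1.1%
Step 3: Most likely is 'R' (6.0%, diff 0.1%); second most likely is 'H' (6.1%, diff 0.2%).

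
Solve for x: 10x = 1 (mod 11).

Step 1: We need x such that 10 * x = 1 (mod 11).
Step 2: Using the extended Euclidean algorithm or trial:
  10 * 10 = 100 = 9 * 11 + 1.
Step 3: Since 100 mod 11 = 1, the inverse is x = 10.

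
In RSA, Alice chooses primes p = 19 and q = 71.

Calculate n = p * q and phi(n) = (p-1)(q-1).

Step 1: n = p * q = 19 * 71 = 1349.
Step 2: phi(n) = (p-1)(q-1) = 18 * 70 = 1260.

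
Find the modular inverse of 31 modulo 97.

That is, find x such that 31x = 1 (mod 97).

Step 1: We need x such that 31 * x = 1 (mod 97).
Step 2: Using the extended Euclidean algorithm or trial:
  31 * 72 = 2232 = 23 * 97 + 1.
Step 3: Since 2232 mod 97 = 1, the inverse is x = 72.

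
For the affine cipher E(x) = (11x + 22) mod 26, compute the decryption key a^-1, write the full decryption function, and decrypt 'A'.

Step 1: Find a^-1, the modular inverse of 11 mod 26.
Step 2: We need 11 * a^-1 = 1 (mod 26).
Step 3: 11 * 19 = 209 = 8 * 26 + 1, so a^-1 = 19.
Step 4: D(y) = 19(y - 22) mod 26.
Step 5: Apply to 'A' (y = 0): D(0) = 19 * (0 - 22) mod 26 = 19 * -22 mod 26 = 24 -> 'Y'.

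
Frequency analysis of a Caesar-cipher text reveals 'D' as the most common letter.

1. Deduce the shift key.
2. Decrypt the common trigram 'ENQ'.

Step 1: In English, 'E' is the most frequent letter (12.7%).
Step 2: The most frequent ciphertext letter is 'D' (position 3).
Step 3: Shift = (3 - 4) mod 26 = 25.
Step 4: Decrypt 'ENQ' by shifting back 25:
  E -> F
  N -> O
  Q -> R
Step 5: 'ENQ' decrypts to 'FOR'.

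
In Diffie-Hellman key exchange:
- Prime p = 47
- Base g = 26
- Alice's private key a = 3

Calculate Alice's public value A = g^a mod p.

Step 1: A = g^a mod p = 26^3 mod 47.
  26^1 mod 47 = 26
  26^2 mod 47 = (26 * 26) mod 47 = 18
  26^3 mod 47 = (18 * 26) mod 47 = 45
Result: A = 45.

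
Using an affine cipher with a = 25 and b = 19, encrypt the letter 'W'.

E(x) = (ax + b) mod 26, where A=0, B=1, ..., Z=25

Step 1: Convert 'W' to number: x = 22.
Step 2: E(22) = (25 * 22 + 19) mod 26 = 569 mod 26 = 23.
Step 3: Convert 23 back to letter: X.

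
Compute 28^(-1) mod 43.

Step 1: We need x such that 28 * x = 1 (mod 43).
Step 2: Using the extended Euclidean algorithm or trial:
  28 * 20 = 560 = 13 * 43 + 1.
Step 3: Since 560 mod 43 = 1, the inverse is x = 20.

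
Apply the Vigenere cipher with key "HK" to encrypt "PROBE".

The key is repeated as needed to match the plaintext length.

Step 1: Repeat key to match plaintext length:
  Plaintext: PROBE
  Key:       HKHKH
Step 2: Encrypt each letter:
  P(15) + H(7) = (15+7) mod 26 = 22 = W
  R(17) + K(10) = (17+10) mod 26 = 1 = B
  O(14) + H(7) = (14+7) mod 26 = 21 = V
  B(1) + K(10) = (1+10) mod 26 = 11 = L
  E(4) + H(7) = (4+7) mod 26 = 11 = L
Ciphertext: WBVLL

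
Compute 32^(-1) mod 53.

Step 1: We need x such that 32 * x = 1 (mod 53).
Step 2: Using the extended Euclidean algorithm or trial:
  32 * 5 = 160 = 3 * 53 + 1.
Step 3: Since 160 mod 53 = 1, the inverse is x = 5.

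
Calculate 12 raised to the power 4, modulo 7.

Step 1: Compute 12^4 mod 7 step by step, reducing modulo 7 at each step.
  12^1 mod 7 = 5
  12^2 mod 7 = (5 * 12) mod 7 = 4
  12^3 mod 7 = (4 * 12) mod 7 = 6
  12^4 mod 7 = (6 * 12) mod 7 = 2
Step 2: Result = 2.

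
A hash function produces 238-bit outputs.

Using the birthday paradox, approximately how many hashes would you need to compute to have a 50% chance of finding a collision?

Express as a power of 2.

Step 1: The birthday paradox gives collision probability ~50% after sqrt(2^n) = 2^(n/2) hashes.
Step 2: For 238-bit output: 2^(238/2) = 2^119.
Step 3: Approximately 2^119 hash computations needed.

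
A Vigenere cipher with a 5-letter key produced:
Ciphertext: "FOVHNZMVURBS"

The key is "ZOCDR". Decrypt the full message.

Step 1: Key 'ZOCDR' has length 5. Extended key: ZOCDRZOCDRZO
Step 2: Decrypt each position:
  F(5) - Z(25) = 6 = G
  O(14) - O(14) = 0 = A
  V(21) - C(2) = 19 = T
  H(7) - D(3) = 4 = E
  N(13) - R(17) = 22 = W
  Z(25) - Z(25) = 0 = A
  M(12) - O(14) = 24 = Y
  V(21) - C(2) = 19 = T
  U(20) - D(3) = 17 = R
  R(17) - R(17) = 0 = A
  B(1) - Z(25) = 2 = C
  S(18) - O(14) = 4 = E
Plaintext: GATEWAYTRACE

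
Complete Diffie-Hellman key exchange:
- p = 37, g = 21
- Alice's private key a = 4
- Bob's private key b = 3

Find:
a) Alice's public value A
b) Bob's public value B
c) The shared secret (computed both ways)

Step 1: A = g^a mod p = 21^4 mod 37 = 9.
Step 2: B = g^b mod p = 21^3 mod 37 = 11.
Step 3: Alice computes s = B^a mod p = 11^4 mod 37 = 26.
Step 4: Bob computes s = A^b mod p = 9^3 mod 37 = 26.
Both sides agree: shared secret = 26.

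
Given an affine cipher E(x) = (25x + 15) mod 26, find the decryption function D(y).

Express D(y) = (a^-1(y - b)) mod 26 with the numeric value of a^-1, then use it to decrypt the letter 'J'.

Step 1: Find a^-1, the modular inverse of 25 mod 26.
Step 2: We need 25 * a^-1 = 1 (mod 26).
Step 3: 25 * 25 = 625 = 24 * 26 + 1, so a^-1 = 25.
Step 4: D(y) = 25(y - 15) mod 26.
Step 5: Apply to 'J' (y = 9): D(9) = 25 * (9 - 15) mod 26 = 25 * -6 mod 26 = 6 -> 'G'.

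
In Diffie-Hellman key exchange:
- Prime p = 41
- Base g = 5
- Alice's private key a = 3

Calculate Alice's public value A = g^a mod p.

Step 1: A = g^a mod p = 5^3 mod 41.
  5^1 mod 41 = 5
  5^2 mod 41 = (5 * 5) mod 41 = 25
  5^3 mod 41 = (25 * 5) mod 41 = 2
Result: A = 2.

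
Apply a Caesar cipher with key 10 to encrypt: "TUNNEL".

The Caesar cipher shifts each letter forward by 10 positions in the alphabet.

Step 1: For each letter, shift forward by 10 positions (mod 26).
  T (position 19) -> position (19+10) mod 26 = 3 -> D
  U (position 20) -> position (20+10) mod 26 = 4 -> E
  N (position 13) -> position (13+10) mod 26 = 23 -> X
  N (position 13) -> position (13+10) mod 26 = 23 -> X
  E (position 4) -> position (4+10) mod 26 = 14 -> O
  L (position 11) -> position (11+10) mod 26 = 21 -> V
Result: DEXXOV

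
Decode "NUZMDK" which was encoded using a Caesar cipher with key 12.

Step 1: Reverse the shift by subtracting 12 from each letter position.
  N (position 13) -> position (13-12) mod 26 = 1 -> B
  U (position 20) -> position (20-12) mod 26 = 8 -> I
  Z (position 25) -> position (25-12) mod 26 = 13 -> N
  M (position 12) -> position (12-12) mod 26 = 0 -> A
  D (position 3) -> position (3-12) mod 26 = 17 -> R
  K (position 10) -> position (10-12) mod 26 = 24 -> Y
Decrypted message: BINARY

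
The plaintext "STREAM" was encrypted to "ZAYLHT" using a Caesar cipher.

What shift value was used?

Step 1: Compare first letters: S (position 18) -> Z (position 25).
Step 2: Shift = (25 - 18) mod 26 = 7.
The shift value is 7.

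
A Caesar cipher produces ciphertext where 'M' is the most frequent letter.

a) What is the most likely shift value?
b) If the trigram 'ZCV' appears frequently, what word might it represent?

Step 1: In English, 'E' is the most frequent letter (12.7%).
Step 2: The most frequent ciphertext letter is 'M' (position 12).
Step 3: Shift = (12 - 4) mod 26 = 8.
Step 4: Decrypt 'ZCV' by shifting back 8:
  Z -> R
  C -> U
  V -> N
Step 5: 'ZCV' decrypts to 'RUN'.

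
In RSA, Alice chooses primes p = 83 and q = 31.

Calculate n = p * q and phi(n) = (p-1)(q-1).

Step 1: n = p * q = 83 * 31 = 2573.
Step 2: phi(n) = (p-1)(q-1) = 82 * 30 = 2460.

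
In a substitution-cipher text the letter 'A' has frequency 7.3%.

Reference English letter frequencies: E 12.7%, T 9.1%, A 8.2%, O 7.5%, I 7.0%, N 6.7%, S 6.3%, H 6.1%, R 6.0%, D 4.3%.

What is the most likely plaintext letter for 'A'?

Step 1: The observed frequency is 7.3%.
Step 2: Compare with English frequencies:
  E: 12.7% (difference: 5.4%)
  T: 9.1% (difference: 1.8%)
  A: 8.2% (difference: 0.9%)
  O: 7.5% (difference: 0.2%) <-- closest
  I: 7.0% (difference: 0.3%)
  N: 6.7% (difference: 0.6%)
  S: 6.3% (difference: 1.0%)
  H: 6.1% (difference: 1.2%)
  R: 6.0% (difference: 1.3%)
  D: 4.3% (difference: 3.0%)
Step 3: 'A' most likely represents 'O' (frequency 7.5%).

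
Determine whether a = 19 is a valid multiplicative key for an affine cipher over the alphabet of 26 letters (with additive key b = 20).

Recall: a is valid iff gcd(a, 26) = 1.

Step 1: Compute gcd(19, 26).
Step 2: gcd(19, 26) = 1.
Since gcd = 1, 19 is coprime with 26, so it is a valid key.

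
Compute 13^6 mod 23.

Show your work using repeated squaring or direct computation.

Step 1: Compute 13^6 mod 23 step by step, reducing modulo 23 at each step.
  13^1 mod 23 = 13
  13^2 mod 23 = (13 * 13) mod 23 = 8
  13^3 mod 23 = (8 * 13) mod 23 = 12
  13^4 mod 23 = (12 * 13) mod 23 = 18
  13^5 mod 23 = (18 * 13) mod 23 = 4
  13^6 mod 23 = (4 * 13) mod 23 = 6
Step 2: Result = 6.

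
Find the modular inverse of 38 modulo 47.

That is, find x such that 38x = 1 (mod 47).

Step 1: We need x such that 38 * x = 1 (mod 47).
Step 2: Using the extended Euclidean algorithm or trial:
  38 * 26 = 988 = 21 * 47 + 1.
Step 3: Since 988 mod 47 = 1, the inverse is x = 26.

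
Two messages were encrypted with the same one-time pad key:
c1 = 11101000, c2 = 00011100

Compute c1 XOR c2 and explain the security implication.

Step 1: c1 XOR c2 = (m1 XOR k) XOR (m2 XOR k).
Step 2: By XOR associativity/commutativity: = m1 XOR m2 XOR k XOR k = m1 XOR m2.
Step 3: 11101000 XOR 00011100 = 11110100 = 244.
Step 4: The key cancels out! An attacker learns m1 XOR m2 = 244, revealing the relationship between plaintexts.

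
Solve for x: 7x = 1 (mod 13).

Step 1: We need x such that 7 * x = 1 (mod 13).
Step 2: Using the extended Euclidean algorithm or trial:
  7 * 2 = 14 = 1 * 13 + 1.
Step 3: Since 14 mod 13 = 1, the inverse is x = 2.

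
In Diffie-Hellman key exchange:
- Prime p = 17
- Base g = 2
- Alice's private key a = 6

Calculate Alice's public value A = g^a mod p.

Step 1: A = g^a mod p = 2^6 mod 17.
  2^1 mod 17 = 2
  2^2 mod 17 = (2 * 2) mod 17 = 4
  2^3 mod 17 = (4 * 2) mod 17 = 8
  2^4 mod 17 = (8 * 2) mod 17 = 16
  2^5 mod 17 = (16 * 2) mod 17 = 15
  2^6 mod 17 = (15 * 2) mod 17 = 13
Result: A = 13.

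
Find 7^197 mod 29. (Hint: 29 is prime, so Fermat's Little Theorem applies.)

Step 1: Since 29 is prime, by Fermat's Little Theorem: 7^28 = 1 (mod 29).
Step 2: Reduce exponent: 197 mod 28 = 1.
Step 3: So 7^197 = 7^1 (mod 29).
Step 4: 7^1 mod 29 = 7.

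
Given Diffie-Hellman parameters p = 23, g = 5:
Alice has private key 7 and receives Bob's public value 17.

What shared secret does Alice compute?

Step 1: s = B^a mod p = 17^7 mod 23.
  17^1 mod 23 = 17
  17^2 mod 23 = (17 * 17) mod 23 = 13
  17^3 mod 23 = (13 * 17) mod 23 = 14
  17^4 mod 23 = (14 * 17) mod 23 = 8
  17^5 mod 23 = (8 * 17) mod 23 = 21
  17^6 mod 23 = (21 * 17) mod 23 = 12
  17^7 mod 23 = (12 * 17) mod 23 = 20
Result: shared secret = 20.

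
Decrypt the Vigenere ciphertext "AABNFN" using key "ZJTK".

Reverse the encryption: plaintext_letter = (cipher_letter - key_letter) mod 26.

Step 1: Extend key: ZJTKZJ
Step 2: Decrypt each letter (c - k) mod 26:
  A(0) - Z(25) = (0-25) mod 26 = 1 = B
  A(0) - J(9) = (0-9) mod 26 = 17 = R
  B(1) - T(19) = (1-19) mod 26 = 8 = I
  N(13) - K(10) = (13-10) mod 26 = 3 = D
  F(5) - Z(25) = (5-25) mod 26 = 6 = G
  N(13) - J(9) = (13-9) mod 26 = 4 = E
Plaintext: BRIDGE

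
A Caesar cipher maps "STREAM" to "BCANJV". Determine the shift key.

Step 1: Compare first letters: S (position 18) -> B (position 1).
Step 2: Shift = (1 - 18) mod 26 = 9.
The shift value is 9.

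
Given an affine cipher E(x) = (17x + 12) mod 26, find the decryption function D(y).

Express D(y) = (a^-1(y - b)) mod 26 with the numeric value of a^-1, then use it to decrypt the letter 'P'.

Step 1: Find a^-1, the modular inverse of 17 mod 26.
Step 2: We need 17 * a^-1 = 1 (mod 26).
Step 3: 17 * 23 = 391 = 15 * 26 + 1, so a^-1 = 23.
Step 4: D(y) = 23(y - 12) mod 26.
Step 5: Apply to 'P' (y = 15): D(15) = 23 * (15 - 12) mod 26 = 23 * 3 mod 26 = 17 -> 'R'.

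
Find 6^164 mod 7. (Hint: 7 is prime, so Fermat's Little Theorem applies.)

Step 1: Since 7 is prime, by Fermat's Little Theorem: 6^6 = 1 (mod 7).
Step 2: Reduce exponent: 164 mod 6 = 2.
Step 3: So 6^164 = 6^2 (mod 7).
Step 4: 6^2 mod 7 = 1.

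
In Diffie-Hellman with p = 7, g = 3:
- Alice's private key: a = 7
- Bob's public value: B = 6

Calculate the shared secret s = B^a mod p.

Step 1: s = B^a mod p = 6^7 mod 7.
  6^1 mod 7 = 6
  6^2 mod 7 = (6 * 6) mod 7 = 1
  6^3 mod 7 = (1 * 6) mod 7 = 6
  6^4 mod 7 = (6 * 6) mod 7 = 1
  6^5 mod 7 = (1 * 6) mod 7 = 6
  6^6 mod 7 = (6 * 6) mod 7 = 1
  6^7 mod 7 = (1 * 6) mod 7 = 6
Result: shared secret = 6.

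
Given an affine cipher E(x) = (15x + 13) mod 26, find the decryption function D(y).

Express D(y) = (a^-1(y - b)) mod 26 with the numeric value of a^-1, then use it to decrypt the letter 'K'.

Step 1: Find a^-1, the modular inverse of 15 mod 26.
Step 2: We need 15 * a^-1 = 1 (mod 26).
Step 3: 15 * 7 = 105 = 4 * 26 + 1, so a^-1 = 7.
Step 4: D(y) = 7(y - 13) mod 26.
Step 5: Apply to 'K' (y = 10): D(10) = 7 * (10 - 13) mod 26 = 7 * -3 mod 26 = 5 -> 'F'.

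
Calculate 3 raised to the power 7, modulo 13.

Step 1: Compute 3^7 mod 13 step by step, reducing modulo 13 at each step.
  3^1 mod 13 = 3
  3^2 mod 13 = (3 * 3) mod 13 = 9
  3^3 mod 13 = (9 * 3) mod 13 = 1
  3^4 mod 13 = (1 * 3) mod 13 = 3
  3^5 mod 13 = (3 * 3) mod 13 = 9
  3^6 mod 13 = (9 * 3) mod 13 = 1
  3^7 mod 13 = (1 * 3) mod 13 = 3
Step 2: Result = 3.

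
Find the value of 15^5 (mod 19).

Step 1: Compute 15^5 mod 19 step by step, reducing modulo 19 at each step.
  15^1 mod 19 = 15
  15^2 mod 19 = (15 * 15) mod 19 = 16
  15^3 mod 19 = (16 * 15) mod 19 = 12
  15^4 mod 19 = (12 * 15) mod 19 = 9
  15^5 mod 19 = (9 * 15) mod 19 = 2
Step 2: Result = 2.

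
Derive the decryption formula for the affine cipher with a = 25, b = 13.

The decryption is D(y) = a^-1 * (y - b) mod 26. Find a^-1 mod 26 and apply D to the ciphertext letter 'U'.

Step 1: Find a^-1, the modular inverse of 25 mod 26.
Step 2: We need 25 * a^-1 = 1 (mod 26).
Step 3: 25 * 25 = 625 = 24 * 26 + 1, so a^-1 = 25.
Step 4: D(y) = 25(y - 13) mod 26.
Step 5: Apply to 'U' (y = 20): D(20) = 25 * (20 - 13) mod 26 = 25 * 7 mod 26 = 19 -> 'T'.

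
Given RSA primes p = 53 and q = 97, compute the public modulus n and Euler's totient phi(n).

Step 1: n = p * q = 53 * 97 = 5141.
Step 2: phi(n) = (p-1)(q-1) = 52 * 96 = 4992.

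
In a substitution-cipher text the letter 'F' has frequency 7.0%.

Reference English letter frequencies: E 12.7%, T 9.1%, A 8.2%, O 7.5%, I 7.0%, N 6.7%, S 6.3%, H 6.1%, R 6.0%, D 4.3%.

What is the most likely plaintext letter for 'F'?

Step 1: The observed frequency is 7.0%.
Step 2: Compare with English frequencies:
  E: 12.7% (difference: 5.7%)
  T: 9.1% (difference: 2.1%)
  A: 8.2% (difference: 1.2%)
  O: 7.5% (difference: 0.5%)
  I: 7.0% (difference: 0.0%) <-- closest
  N: 6.7% (difference: 0.3%)
  S: 6.3% (difference: 0.7%)
  H: 6.1% (difference: 0.9%)
  R: 6.0% (difference: 1.0%)
  D: 4.3% (difference: 2.7%)
Step 3: 'F' most likely represents 'I' (frequency 7.0%).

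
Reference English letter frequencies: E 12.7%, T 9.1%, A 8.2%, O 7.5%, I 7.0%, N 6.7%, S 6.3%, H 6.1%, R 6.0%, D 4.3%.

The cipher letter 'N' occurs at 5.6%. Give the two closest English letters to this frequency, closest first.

Step 1: Observed frequency of 'N' is 5.6%.
Step 2: Compute distances to each reference frequency and sort:
  R (6.0%): difference = 0.4% <-- BEST
  H (6.1%): difference = 0.5% <-- RUNNER-UP
  S (6.3%): difference = 0.7%
  N (6.7%): difference = 1.1%
  D (4.3%): difference = 1.3%
Step 3: Most likely is 'R' (6.0%, diff 0.4%); second most likely is 'H' (6.1%, diff 0.5%).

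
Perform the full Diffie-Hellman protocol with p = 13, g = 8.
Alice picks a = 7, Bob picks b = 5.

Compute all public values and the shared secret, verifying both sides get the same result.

Step 1: A = g^a mod p = 8^7 mod 13 = 5.
Step 2: B = g^b mod p = 8^5 mod 13 = 8.
Step 3: Alice computes s = B^a mod p = 8^7 mod 13 = 5.
Step 4: Bob computes s = A^b mod p = 5^5 mod 13 = 5.
Both sides agree: shared secret = 5.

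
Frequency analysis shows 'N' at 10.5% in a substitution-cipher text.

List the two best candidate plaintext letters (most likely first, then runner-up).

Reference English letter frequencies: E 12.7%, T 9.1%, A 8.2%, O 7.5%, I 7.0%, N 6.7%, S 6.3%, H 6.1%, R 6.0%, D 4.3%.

Step 1: Observed frequency of 'N' is 10.5%.
Step 2: Compute distances to each reference frequency and sort:
  T (9.1%): difference = 1.4% <-- BEST
  E (12.7%): difference = 2.2% <-- RUNNER-UP
  A (8.2%): difference = 2.3%
  O (7.5%): difference = 3.0%
  I (7.0%): difference = 3.5%
Step 3: Most likely is 'T' (9.1%, diff 1.4%); second most likely is 'E' (12.7%, diff 2.2%).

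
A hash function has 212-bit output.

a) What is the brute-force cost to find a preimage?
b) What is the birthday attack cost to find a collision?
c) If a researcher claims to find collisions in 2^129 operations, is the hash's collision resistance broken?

Step 1: Preimage resistance requires brute-force of 2^212 operations.
Step 2: Collision resistance (birthday bound) = 2^(212/2) = 2^106.
Step 3: The claimed attack costs 2^129 operations.
Step 4: Since 2^129 >= 2^106, the claimed attack is no faster than the generic birthday attack, so this does not break collision resistance.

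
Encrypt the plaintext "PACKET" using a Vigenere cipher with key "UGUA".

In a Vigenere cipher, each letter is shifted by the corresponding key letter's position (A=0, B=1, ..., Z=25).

Step 1: Repeat key to match plaintext length:
  Plaintext: PACKET
  Key:       UGUAUG
Step 2: Encrypt each letter:
  P(15) + U(20) = (15+20) mod 26 = 9 = J
  A(0) + G(6) = (0+6) mod 26 = 6 = G
  C(2) + U(20) = (2+20) mod 26 = 22 = W
  K(10) + A(0) = (10+0) mod 26 = 10 = K
  E(4) + U(20) = (4+20) mod 26 = 24 = Y
  T(19) + G(6) = (19+6) mod 26 = 25 = Z
Ciphertext: JGWKYZ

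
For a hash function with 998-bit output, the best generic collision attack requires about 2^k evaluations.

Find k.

Step 1: The hash has a 998-bit output.
Step 2: Collision resistance means it should be infeasible to find any x != y with h(x) = h(y).
By the birthday bound, a generic collision search succeeds after about sqrt(2^998) = 2^(998/2) = 2^499 evaluations.
Step 3: Security level = 499 bits.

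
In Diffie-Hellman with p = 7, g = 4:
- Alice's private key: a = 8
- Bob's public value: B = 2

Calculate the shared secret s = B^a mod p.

Step 1: s = B^a mod p = 2^8 mod 7.
  2^1 mod 7 = 2
  2^2 mod 7 = (2 * 2) mod 7 = 4
  2^3 mod 7 = (4 * 2) mod 7 = 1
  2^4 mod 7 = (1 * 2) mod 7 = 2
  2^5 mod 7 = (2 * 2) mod 7 = 4
  2^6 mod 7 = (4 * 2) mod 7 = 1
  2^7 mod 7 = (1 * 2) mod 7 = 2
  2^8 mod 7 = (2 * 2) mod 7 = 4
Result: shared secret = 4.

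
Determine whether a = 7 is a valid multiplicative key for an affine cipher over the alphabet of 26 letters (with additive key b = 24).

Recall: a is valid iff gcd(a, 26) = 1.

Step 1: Compute gcd(7, 26).
Step 2: gcd(7, 26) = 1.
Since gcd = 1, 7 is coprime with 26, so it is a valid key.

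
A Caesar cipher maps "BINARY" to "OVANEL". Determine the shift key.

Step 1: Compare first letters: B (position 1) -> O (position 14).
Step 2: Shift = (14 - 1) mod 26 = 13.
The shift value is 13.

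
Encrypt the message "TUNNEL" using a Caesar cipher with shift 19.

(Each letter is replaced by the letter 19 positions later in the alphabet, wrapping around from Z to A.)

Step 1: For each letter, shift forward by 19 positions (mod 26).
  T (position 19) -> position (19+19) mod 26 = 12 -> M
  U (position 20) -> position (20+19) mod 26 = 13 -> N
  N (position 13) -> position (13+19) mod 26 = 6 -> G
  N (position 13) -> position (13+19) mod 26 = 6 -> G
  E (position 4) -> position (4+19) mod 26 = 23 -> X
  L (position 11) -> position (11+19) mod 26 = 4 -> E
Result: MNGGXE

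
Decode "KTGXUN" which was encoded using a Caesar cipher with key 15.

Step 1: Reverse the shift by subtracting 15 from each letter position.
  K (position 10) -> position (10-15) mod 26 = 21 -> V
  T (position 19) -> position (19-15) mod 26 = 4 -> E
  G (position 6) -> position (6-15) mod 26 = 17 -> R
  X (position 23) -> position (23-15) mod 26 = 8 -> I
  U (position 20) -> position (20-15) mod 26 = 5 -> F
  N (position 13) -> position (13-15) mod 26 = 24 -> Y
Decrypted message: VERIFY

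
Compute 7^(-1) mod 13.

Step 1: We need x such that 7 * x = 1 (mod 13).
Step 2: Using the extended Euclidean algorithm or trial:
  7 * 2 = 14 = 1 * 13 + 1.
Step 3: Since 14 mod 13 = 1, the inverse is x = 2.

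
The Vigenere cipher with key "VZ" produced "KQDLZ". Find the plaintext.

Step 1: Extend key: VZVZV
Step 2: Decrypt each letter (c - k) mod 26:
  K(10) - V(21) = (10-21) mod 26 = 15 = P
  Q(16) - Z(25) = (16-25) mod 26 = 17 = R
  D(3) - V(21) = (3-21) mod 26 = 8 = I
  L(11) - Z(25) = (11-25) mod 26 = 12 = M
  Z(25) - V(21) = (25-21) mod 26 = 4 = E
Plaintext: PRIME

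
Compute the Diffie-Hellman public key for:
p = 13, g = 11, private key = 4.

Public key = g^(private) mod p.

Step 1: A = g^a mod p = 11^4 mod 13.
  11^1 mod 13 = 11
  11^2 mod 13 = (11 * 11) mod 13 = 4
  11^3 mod 13 = (4 * 11) mod 13 = 5
  11^4 mod 13 = (5 * 11) mod 13 = 3
Result: A = 3.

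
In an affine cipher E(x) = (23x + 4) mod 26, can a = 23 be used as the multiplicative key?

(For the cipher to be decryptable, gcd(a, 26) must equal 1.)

Step 1: Compute gcd(23, 26).
Step 2: gcd(23, 26) = 1.
Since gcd = 1, 23 is coprime with 26, so it is a valid key.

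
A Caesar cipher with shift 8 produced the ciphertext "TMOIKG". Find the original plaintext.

Step 1: Reverse the shift by subtracting 8 from each letter position.
  T (position 19) -> position (19-8) mod 26 = 11 -> L
  M (position 12) -> position (12-8) mod 26 = 4 -> E
  O (position 14) -> position (14-8) mod 26 = 6 -> G
  I (position 8) -> position (8-8) mod 26 = 0 -> A
  K (position 10) -> position (10-8) mod 26 = 2 -> C
  G (position 6) -> position (6-8) mod 26 = 24 -> Y
Decrypted message: LEGACY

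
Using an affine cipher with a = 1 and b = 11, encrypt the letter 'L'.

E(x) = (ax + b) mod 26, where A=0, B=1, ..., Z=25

Step 1: Convert 'L' to number: x = 11.
Step 2: E(11) = (1 * 11 + 11) mod 26 = 22 mod 26 = 22.
Step 3: Convert 22 back to letter: W.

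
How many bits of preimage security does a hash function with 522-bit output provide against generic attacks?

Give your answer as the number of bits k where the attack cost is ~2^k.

Step 1: The hash has a 522-bit output.
Step 2: Preimage resistance means: given a digest h(x), it should be infeasible to find any input that hashes to it.
With a 522-bit output there are 2^522 possible digests, so a generic brute-force preimage search costs about 2^522 evaluations.
Step 3: Security level = 522 bits.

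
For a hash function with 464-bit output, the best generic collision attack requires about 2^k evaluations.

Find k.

Step 1: The hash has a 464-bit output.
Step 2: Collision resistance means it should be infeasible to find any x != y with h(x) = h(y).
By the birthday bound, a generic collision search succeeds after about sqrt(2^464) = 2^(464/2) = 2^232 evaluations.
Step 3: Security level = 232 bits.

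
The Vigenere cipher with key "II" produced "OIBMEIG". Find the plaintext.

Step 1: Extend key: IIIIIII
Step 2: Decrypt each letter (c - k) mod 26:
  O(14) - I(8) = (14-8) mod 26 = 6 = G
  I(8) - I(8) = (8-8) mod 26 = 0 = A
  B(1) - I(8) = (1-8) mod 26 = 19 = T
  M(12) - I(8) = (12-8) mod 26 = 4 = E
  E(4) - I(8) = (4-8) mod 26 = 22 = W
  I(8) - I(8) = (8-8) mod 26 = 0 = A
  G(6) - I(8) = (6-8) mod 26 = 24 = Y
Plaintext: GATEWAY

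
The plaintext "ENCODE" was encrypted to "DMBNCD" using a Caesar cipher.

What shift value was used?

Step 1: Compare first letters: E (position 4) -> D (position 3).
Step 2: Shift = (3 - 4) mod 26 = 25.
The shift value is 25.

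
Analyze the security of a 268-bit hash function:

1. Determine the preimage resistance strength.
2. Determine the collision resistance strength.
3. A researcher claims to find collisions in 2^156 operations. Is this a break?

Step 1: Preimage resistance requires brute-force of 2^268 operations.
Step 2: Collision resistance (birthday bound) = 2^(268/2) = 2^134.
Step 3: The claimed attack costs 2^156 operations.
Step 4: Since 2^156 >= 2^134, the claimed attack is no faster than the generic birthday attack, so this does not break collision resistance.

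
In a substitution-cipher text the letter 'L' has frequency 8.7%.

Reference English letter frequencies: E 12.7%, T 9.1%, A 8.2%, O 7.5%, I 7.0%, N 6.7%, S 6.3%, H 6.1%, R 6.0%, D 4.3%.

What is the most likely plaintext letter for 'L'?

Step 1: The observed frequency is 8.7%.
Step 2: Compare with English frequencies:
  E: 12.7% (difference: 4.0%)
  T: 9.1% (difference: 0.4%) <-- closest
  A: 8.2% (difference: 0.5%)
  O: 7.5% (difference: 1.2%)
  I: 7.0% (difference: 1.7%)
  N: 6.7% (difference: 2.0%)
  S: 6.3% (difference: 2.4%)
  H: 6.1% (difference: 2.6%)
  R: 6.0% (difference: 2.7%)
  D: 4.3% (difference: 4.4%)
Step 3: 'L' most likely represents 'T' (frequency 9.1%).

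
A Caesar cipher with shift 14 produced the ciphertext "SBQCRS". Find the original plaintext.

Step 1: Reverse the shift by subtracting 14 from each letter position.
  S (position 18) -> position (18-14) mod 26 = 4 -> E
  B (position 1) -> position (1-14) mod 26 = 13 -> N
  Q (position 16) -> position (16-14) mod 26 = 2 -> C
  C (position 2) -> position (2-14) mod 26 = 14 -> O
  R (position 17) -> position (17-14) mod 26 = 3 -> D
  S (position 18) -> position (18-14) mod 26 = 4 -> E
Decrypted message: ENCODE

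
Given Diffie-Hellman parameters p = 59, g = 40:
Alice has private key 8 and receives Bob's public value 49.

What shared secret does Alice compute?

Step 1: s = B^a mod p = 49^8 mod 59.
  49^1 mod 59 = 49
  49^2 mod 59 = (49 * 49) mod 59 = 41
  49^3 mod 59 = (41 * 49) mod 59 = 3
  49^4 mod 59 = (3 * 49) mod 59 = 29
  49^5 mod 59 = (29 * 49) mod 59 = 5
  49^6 mod 59 = (5 * 49) mod 59 = 9
  49^7 mod 59 = (9 * 49) mod 59 = 28
  49^8 mod 59 = (28 * 49) mod 59 = 15
Result: shared secret = 15.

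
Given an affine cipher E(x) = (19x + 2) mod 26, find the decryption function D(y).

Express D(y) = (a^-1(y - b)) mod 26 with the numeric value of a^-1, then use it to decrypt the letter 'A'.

Step 1: Find a^-1, the modular inverse of 19 mod 26.
Step 2: We need 19 * a^-1 = 1 (mod 26).
Step 3: 19 * 11 = 209 = 8 * 26 + 1, so a^-1 = 11.
Step 4: D(y) = 11(y - 2) mod 26.
Step 5: Apply to 'A' (y = 0): D(0) = 11 * (0 - 2) mod 26 = 11 * -2 mod 26 = 4 -> 'E'.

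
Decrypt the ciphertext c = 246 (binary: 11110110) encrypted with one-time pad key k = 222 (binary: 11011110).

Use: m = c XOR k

Step 1: XOR ciphertext with key:
  Ciphertext: 11110110
  Key:        11011110
  XOR:        00101000
Step 2: Plaintext = 00101000 = 40 in decimal.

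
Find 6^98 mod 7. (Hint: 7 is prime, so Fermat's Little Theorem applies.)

Step 1: Since 7 is prime, by Fermat's Little Theorem: 6^6 = 1 (mod 7).
Step 2: Reduce exponent: 98 mod 6 = 2.
Step 3: So 6^98 = 6^2 (mod 7).
Step 4: 6^2 mod 7 = 1.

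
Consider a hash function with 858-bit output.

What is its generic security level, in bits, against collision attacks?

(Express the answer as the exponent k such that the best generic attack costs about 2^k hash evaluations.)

Step 1: The hash has a 858-bit output.
Step 2: Collision resistance means it should be infeasible to find any x != y with h(x) = h(y).
By the birthday bound, a generic collision search succeeds after about sqrt(2^858) = 2^(858/2) = 2^429 evaluations.
Step 3: Security level = 429 bits.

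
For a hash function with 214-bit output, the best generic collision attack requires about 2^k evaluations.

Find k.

Step 1: The hash has a 214-bit output.
Step 2: Collision resistance means it should be infeasible to find any x != y with h(x) = h(y).
By the birthday bound, a generic collision search succeeds after about sqrt(2^214) = 2^(214/2) = 2^107 evaluations.
Step 3: Security level = 107 bits.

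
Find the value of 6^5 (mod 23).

Step 1: Compute 6^5 mod 23 step by step, reducing modulo 23 at each step.
  6^1 mod 23 = 6
  6^2 mod 23 = (6 * 6) mod 23 = 13
  6^3 mod 23 = (13 * 6) mod 23 = 9
  6^4 mod 23 = (9 * 6) mod 23 = 8
  6^5 mod 23 = (8 * 6) mod 23 = 2
Step 2: Result = 2.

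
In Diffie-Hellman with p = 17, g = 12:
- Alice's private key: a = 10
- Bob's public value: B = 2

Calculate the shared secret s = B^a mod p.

Step 1: s = B^a mod p = 2^10 mod 17.
  2^1 mod 17 = 2
  2^2 mod 17 = (2 * 2) mod 17 = 4
  2^3 mod 17 = (4 * 2) mod 17 = 8
  2^4 mod 17 = (8 * 2) mod 17 = 16
  2^5 mod 17 = (16 * 2) mod 17 = 15
  2^6 mod 17 = (15 * 2) mod 17 = 13
  2^7 mod 17 = (13 * 2) mod 17 = 9
  2^8 mod 17 = (9 * 2) mod 17 = 1
  2^9 mod 17 = (1 * 2) mod 17 = 2
  2^10 mod 17 = (2 * 2) mod 17 = 4
Result: shared secret = 4.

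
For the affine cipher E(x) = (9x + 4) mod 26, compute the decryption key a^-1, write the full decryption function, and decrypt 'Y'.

Step 1: Find a^-1, the modular inverse of 9 mod 26.
Step 2: We need 9 * a^-1 = 1 (mod 26).
Step 3: 9 * 3 = 27 = 1 * 26 + 1, so a^-1 = 3.
Step 4: D(y) = 3(y - 4) mod 26.
Step 5: Apply to 'Y' (y = 24): D(24) = 3 * (24 - 4) mod 26 = 3 * 20 mod 26 = 8 -> 'I'.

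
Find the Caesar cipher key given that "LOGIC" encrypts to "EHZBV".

Step 1: Compare first letters: L (position 11) -> E (position 4).
Step 2: Shift = (4 - 11) mod 26 = 19.
The shift value is 19.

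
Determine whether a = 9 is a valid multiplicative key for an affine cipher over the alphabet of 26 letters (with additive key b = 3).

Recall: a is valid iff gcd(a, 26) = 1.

Step 1: Compute gcd(9, 26).
Step 2: gcd(9, 26) = 1.
Since gcd = 1, 9 is coprime with 26, so it is a valid key.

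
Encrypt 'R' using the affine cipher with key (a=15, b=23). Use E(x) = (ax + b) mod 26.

Step 1: Convert 'R' to number: x = 17.
Step 2: E(17) = (15 * 17 + 23) mod 26 = 278 mod 26 = 18.
Step 3: Convert 18 back to letter: S.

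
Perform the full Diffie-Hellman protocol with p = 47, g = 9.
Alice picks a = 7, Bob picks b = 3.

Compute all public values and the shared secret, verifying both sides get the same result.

Step 1: A = g^a mod p = 9^7 mod 47 = 14.
Step 2: B = g^b mod p = 9^3 mod 47 = 24.
Step 3: Alice computes s = B^a mod p = 24^7 mod 47 = 18.
Step 4: Bob computes s = A^b mod p = 14^3 mod 47 = 18.
Both sides agree: shared secret = 18.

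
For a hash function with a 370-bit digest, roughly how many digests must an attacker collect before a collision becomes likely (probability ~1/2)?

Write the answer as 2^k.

Step 1: The birthday paradox gives collision probability ~50% after sqrt(2^n) = 2^(n/2) hashes.
Step 2: For 370-bit output: 2^(370/2) = 2^185.
Step 3: Approximately 2^185 hash computations needed.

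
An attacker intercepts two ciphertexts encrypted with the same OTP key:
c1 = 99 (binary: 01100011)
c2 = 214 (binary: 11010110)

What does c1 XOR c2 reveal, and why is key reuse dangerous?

Step 1: c1 XOR c2 = (m1 XOR k) XOR (m2 XOR k).
Step 2: By XOR associativity/commutativity: = m1 XOR m2 XOR k XOR k = m1 XOR m2.
Step 3: 01100011 XOR 11010110 = 10110101 = 181.
Step 4: The key cancels out! An attacker learns m1 XOR m2 = 181, revealing the relationship between plaintexts.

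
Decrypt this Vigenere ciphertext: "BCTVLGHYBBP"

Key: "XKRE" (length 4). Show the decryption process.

Step 1: Key 'XKRE' has length 4. Extended key: XKREXKREXKR
Step 2: Decrypt each position:
  B(1) - X(23) = 4 = E
  C(2) - K(10) = 18 = S
  T(19) - R(17) = 2 = C
  V(21) - E(4) = 17 = R
  L(11) - X(23) = 14 = O
  G(6) - K(10) = 22 = W
  H(7) - R(17) = 16 = Q
  Y(24) - E(4) = 20 = U
  B(1) - X(23) = 4 = E
  B(1) - K(10) = 17 = R
  P(15) - R(17) = 24 = Y
Plaintext: ESCROWQUERY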